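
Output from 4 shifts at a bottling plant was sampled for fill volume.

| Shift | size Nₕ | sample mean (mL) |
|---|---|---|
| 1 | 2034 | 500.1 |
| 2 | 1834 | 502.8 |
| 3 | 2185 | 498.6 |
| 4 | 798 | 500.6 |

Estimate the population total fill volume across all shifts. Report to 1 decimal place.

3428258.4

1: 2034·500.1 = 1017203.4
2: 1834·502.8 = 922135.2
3: 2185·498.6 = 1089441
4: 798·500.6 = 399478.8
τ̂ = Σ Nₕx̄ₕ = 3428258.4.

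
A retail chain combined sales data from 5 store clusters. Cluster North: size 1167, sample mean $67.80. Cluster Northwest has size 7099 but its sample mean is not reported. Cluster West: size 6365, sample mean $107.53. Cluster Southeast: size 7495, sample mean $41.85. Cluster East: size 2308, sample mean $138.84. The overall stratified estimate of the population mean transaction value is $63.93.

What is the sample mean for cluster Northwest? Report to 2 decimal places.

23.16

Σ Nₕx̄ₕ = N·μ, so 7099·x̄_Northwest = 24434·63.93 − (1167·67.80 + 6365·107.53 + 7495·41.85 + 2308·138.84).
= 1562065.62 − 1397659.52 = 164406.1.
x̄_Northwest = 164406.1 / 7099 = 23.1591... → 23.16.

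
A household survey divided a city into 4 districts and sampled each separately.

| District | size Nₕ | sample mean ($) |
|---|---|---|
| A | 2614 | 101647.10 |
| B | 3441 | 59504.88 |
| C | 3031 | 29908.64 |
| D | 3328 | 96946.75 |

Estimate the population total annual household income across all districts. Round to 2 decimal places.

883753683.32

Estimate total by summing Nₕ·x̄ₕ over strata.
2614·101647.10 + 3441·59504.88 + 3031·29908.64 + 3328·96946.75 = 265705519.4 + 204756292.08 + 90653087.84 + 322638784 = 883753683.32.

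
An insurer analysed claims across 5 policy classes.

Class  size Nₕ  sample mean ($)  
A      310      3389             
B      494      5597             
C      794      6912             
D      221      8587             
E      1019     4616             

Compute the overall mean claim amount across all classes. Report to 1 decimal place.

5604.3

N = 2838; weights Wₕ = Nₕ/N = (0.1092, 0.1741, 0.2798, 0.0779, 0.3591).
x̄_st = Σ Wₕ·x̄ₕ = 0.1092·3389 + 0.1741·5597 + 0.2798·6912 + 0.0779·8587 + 0.3591·4616 ≈ 5604.322...
→ 5604.3.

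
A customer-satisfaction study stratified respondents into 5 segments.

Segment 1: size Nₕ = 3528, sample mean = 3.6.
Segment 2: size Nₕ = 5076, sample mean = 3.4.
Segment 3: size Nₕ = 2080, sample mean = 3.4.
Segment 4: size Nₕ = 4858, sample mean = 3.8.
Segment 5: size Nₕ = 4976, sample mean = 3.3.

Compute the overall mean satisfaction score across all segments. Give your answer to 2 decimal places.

N = 3528 + 5076 + 2080 + 4858 + 4976 = 20518.
Overall mean = Σ (Nₕ/N)·x̄ₕ — weight by population share, not a simple average.
Σ Nₕx̄ₕ = 3528·3.6 + 5076·3.4 + 2080·3.4 + 4858·3.8 + 4976·3.3 = 12700.8 + 17258.4 + 7072 + 18460.4 + 16420.8 = 71912.4.
Divide by N: 71912.4 / 20518 = 3.5048... → 3.50.

3.50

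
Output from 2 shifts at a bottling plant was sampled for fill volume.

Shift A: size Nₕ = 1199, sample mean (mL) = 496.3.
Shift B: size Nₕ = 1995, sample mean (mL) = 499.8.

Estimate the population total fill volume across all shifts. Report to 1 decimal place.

Population total = Σ Nₕ·x̄ₕ (each stratum's size times its mean).
1199·496.3 + 1995·499.8 = 595063.7 + 997101 = 1592164.7.

1592164.7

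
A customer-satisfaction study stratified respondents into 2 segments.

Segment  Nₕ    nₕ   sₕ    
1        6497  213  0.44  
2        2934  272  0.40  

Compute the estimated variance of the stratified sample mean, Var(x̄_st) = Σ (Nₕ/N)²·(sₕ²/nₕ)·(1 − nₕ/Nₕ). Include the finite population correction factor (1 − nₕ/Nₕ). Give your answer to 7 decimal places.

0.0004689

N = 9431; Wₕ = Nₕ/N.
segment 1: (6497/9431)²·0.44²/213·(1 − 213/6497) = 0.0004172144
segment 2: (2934/9431)²·0.40²/272·(1 − 272/2934) = 0.0000516540
Sum = 0.0004688684 → 0.0004689.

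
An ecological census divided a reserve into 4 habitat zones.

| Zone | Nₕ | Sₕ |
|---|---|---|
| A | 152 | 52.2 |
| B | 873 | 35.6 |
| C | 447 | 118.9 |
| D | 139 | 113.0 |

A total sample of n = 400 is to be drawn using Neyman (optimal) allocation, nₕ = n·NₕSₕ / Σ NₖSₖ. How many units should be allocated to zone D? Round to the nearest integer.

58

A: NₕSₕ = 152·52.2 = 7934.4
B: NₕSₕ = 873·35.6 = 31078.8
C: NₕSₕ = 447·118.9 = 53148.3
D: NₕSₕ = 139·113.0 = 15707
Σ NₕSₕ = 107868.5.
n_D = 400·15707/107868.5 = 58.245... → 58.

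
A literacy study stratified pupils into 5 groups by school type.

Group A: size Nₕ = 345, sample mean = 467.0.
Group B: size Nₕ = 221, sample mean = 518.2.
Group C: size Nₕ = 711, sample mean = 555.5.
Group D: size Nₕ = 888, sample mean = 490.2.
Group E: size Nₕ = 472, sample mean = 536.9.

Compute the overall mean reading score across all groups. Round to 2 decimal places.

x̄_st = (Σ Nₕx̄ₕ) / (Σ Nₕ) = (345·467.0 + 221·518.2 + 711·555.5 + 888·490.2 + 472·536.9) / 2637
= 1359312.1 / 2637 = 515.4767... → 515.48.

515.48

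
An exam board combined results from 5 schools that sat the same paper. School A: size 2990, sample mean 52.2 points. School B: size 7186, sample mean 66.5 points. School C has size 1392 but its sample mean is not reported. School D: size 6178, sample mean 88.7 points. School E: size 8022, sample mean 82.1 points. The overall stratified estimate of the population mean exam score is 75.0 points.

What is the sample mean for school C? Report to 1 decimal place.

66.1

Σ Nₕx̄ₕ = N·μ, so 1392·x̄_C = 25768·75.0 − (2990·52.2 + 7186·66.5 + 6178·88.7 + 8022·82.1).
= 1932600 − 1840541.8 = 92058.2.
x̄_C = 92058.2 / 1392 = 66.134... → 66.1.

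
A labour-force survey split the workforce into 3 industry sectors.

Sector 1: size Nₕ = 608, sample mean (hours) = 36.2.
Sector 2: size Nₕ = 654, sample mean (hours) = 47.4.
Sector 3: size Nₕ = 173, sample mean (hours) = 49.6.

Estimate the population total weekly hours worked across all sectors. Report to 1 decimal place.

Estimate total by summing Nₕ·x̄ₕ over strata.
608·36.2 + 654·47.4 + 173·49.6 = 22009.6 + 30999.6 + 8580.8 = 61590.0.

61590.0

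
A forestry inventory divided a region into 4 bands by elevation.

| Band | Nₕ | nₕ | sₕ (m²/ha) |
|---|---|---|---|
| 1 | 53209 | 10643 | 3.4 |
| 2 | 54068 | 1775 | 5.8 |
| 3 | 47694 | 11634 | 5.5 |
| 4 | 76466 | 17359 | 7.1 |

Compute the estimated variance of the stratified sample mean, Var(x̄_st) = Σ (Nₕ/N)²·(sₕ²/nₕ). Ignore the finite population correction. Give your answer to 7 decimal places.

0.0015192

N = 231437; Wₕ = Nₕ/N.
band 1: (53209/231437)²·3.4²/10643 = 0.0000574114
band 2: (54068/231437)²·5.8²/1775 = 0.0010343622
band 3: (47694/231437)²·5.5²/11634 = 0.0001104227
band 4: (76466/231437)²·7.1²/17359 = 0.0003170028
Sum = 0.0015191992 → 0.0015192.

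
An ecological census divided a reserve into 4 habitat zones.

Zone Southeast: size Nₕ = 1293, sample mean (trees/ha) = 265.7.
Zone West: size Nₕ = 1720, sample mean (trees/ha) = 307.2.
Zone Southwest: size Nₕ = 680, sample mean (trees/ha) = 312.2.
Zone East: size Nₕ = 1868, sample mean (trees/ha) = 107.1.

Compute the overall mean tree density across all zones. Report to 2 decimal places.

N = 1293 + 1720 + 680 + 1868 = 5561.
Weight each subgroup mean by Nₕ/N and sum.
Σ Nₕx̄ₕ = 1293·265.7 + 1720·307.2 + 680·312.2 + 1868·107.1 = 343550.1 + 528384 + 212296 + 200062.8 = 1284292.9.
Divide by N: 1284292.9 / 5561 = 230.9464... → 230.95.

230.95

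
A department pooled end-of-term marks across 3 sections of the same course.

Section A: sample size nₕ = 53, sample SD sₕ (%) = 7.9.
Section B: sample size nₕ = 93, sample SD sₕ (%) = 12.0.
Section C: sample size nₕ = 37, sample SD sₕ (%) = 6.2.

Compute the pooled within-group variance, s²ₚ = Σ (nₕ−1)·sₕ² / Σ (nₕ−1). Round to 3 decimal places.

99.318

Degrees of freedom: 52 + 92 + 36 = 180.
Σ(nₕ−1)sₕ² = 52·62.41 + 92·144 + 36·38.44 = 17877.16.
s²ₚ = 17877.16 / 180 = 99.31756... → 99.318.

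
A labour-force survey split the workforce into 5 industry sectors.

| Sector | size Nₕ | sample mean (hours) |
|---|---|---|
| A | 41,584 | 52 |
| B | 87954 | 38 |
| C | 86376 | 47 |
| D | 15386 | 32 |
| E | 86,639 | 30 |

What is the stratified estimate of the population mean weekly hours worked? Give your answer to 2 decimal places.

39.81

x̄_st = (Σ Nₕx̄ₕ) / (Σ Nₕ) = (41584·52 + 87954·38 + 86376·47 + 15386·32 + 86639·30) / 317939
= 12655814 / 317939 = 39.8058... → 39.81.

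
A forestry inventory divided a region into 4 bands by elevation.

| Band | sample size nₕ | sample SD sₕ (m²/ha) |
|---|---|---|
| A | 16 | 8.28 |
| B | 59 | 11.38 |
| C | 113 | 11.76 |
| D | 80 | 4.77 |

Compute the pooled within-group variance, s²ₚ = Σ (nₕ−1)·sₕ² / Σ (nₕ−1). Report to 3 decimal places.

97.827

Degrees of freedom: 15 + 58 + 112 + 79 = 264.
Σ(nₕ−1)sₕ² = 15·68.5584 + 58·129.5044 + 112·138.2976 + 79·22.7529 = 25826.4415.
s²ₚ = 25826.4415 / 264 = 97.82743... → 97.827.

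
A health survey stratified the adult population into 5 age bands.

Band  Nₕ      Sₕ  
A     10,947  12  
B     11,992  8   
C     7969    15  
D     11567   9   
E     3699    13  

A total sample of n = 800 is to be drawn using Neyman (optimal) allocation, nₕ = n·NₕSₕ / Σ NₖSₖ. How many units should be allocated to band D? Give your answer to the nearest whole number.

A: NₕSₕ = 10947·12 = 131364
B: NₕSₕ = 11992·8 = 95936
C: NₕSₕ = 7969·15 = 119535
D: NₕSₕ = 11567·9 = 104103
E: NₕSₕ = 3699·13 = 48087
Σ NₕSₕ = 499025.
n_D = 800·104103/499025 = 166.890... → 167.

167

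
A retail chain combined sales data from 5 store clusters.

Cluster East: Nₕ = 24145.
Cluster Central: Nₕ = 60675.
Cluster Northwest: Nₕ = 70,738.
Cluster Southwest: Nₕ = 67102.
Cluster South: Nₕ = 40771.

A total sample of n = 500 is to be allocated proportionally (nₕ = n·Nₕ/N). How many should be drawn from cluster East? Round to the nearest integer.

46

Share of cluster East = 24145/263431 = 0.09166.
Allocate 500 × 0.09166 = 45.828... → 46.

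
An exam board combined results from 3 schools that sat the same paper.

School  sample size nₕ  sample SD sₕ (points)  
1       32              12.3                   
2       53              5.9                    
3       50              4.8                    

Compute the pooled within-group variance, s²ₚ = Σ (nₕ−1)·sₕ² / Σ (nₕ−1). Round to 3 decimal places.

Degrees of freedom: 31 + 52 + 49 = 132.
Σ(nₕ−1)sₕ² = 31·151.29 + 52·34.81 + 49·23.04 = 7629.07.
s²ₚ = 7629.07 / 132 = 57.79598... → 57.796.

57.796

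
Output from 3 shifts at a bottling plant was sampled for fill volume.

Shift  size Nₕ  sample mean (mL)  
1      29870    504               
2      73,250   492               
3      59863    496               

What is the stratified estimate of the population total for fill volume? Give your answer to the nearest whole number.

80785528

1: 29870·504 = 15054480
2: 73250·492 = 36039000
3: 59863·496 = 29692048
τ̂ = Σ Nₕx̄ₕ = 80785528.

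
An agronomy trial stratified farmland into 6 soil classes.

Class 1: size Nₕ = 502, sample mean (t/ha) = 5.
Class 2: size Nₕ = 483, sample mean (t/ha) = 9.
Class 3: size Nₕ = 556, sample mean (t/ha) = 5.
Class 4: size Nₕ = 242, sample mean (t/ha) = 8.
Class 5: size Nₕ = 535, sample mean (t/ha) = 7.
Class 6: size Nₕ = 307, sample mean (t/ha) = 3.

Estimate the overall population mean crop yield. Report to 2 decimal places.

N = 502 + 483 + 556 + 242 + 535 + 307 = 2625.
The stratified mean weights each stratum mean by its population share Nₕ/N.
Σ Nₕx̄ₕ = 502·5 + 483·9 + 556·5 + 242·8 + 535·7 + 307·3 = 2510 + 4347 + 2780 + 1936 + 3745 + 921 = 16239.
Divide by N: 16239 / 2625 = 6.1863... → 6.19.

6.19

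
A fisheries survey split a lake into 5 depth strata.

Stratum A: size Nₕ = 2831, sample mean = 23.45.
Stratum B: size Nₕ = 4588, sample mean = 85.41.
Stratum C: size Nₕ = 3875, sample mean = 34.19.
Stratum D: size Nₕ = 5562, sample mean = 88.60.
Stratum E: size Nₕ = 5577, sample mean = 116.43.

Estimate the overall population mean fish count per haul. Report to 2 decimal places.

77.25

N = 22433; weights Wₕ = Nₕ/N = (0.1262, 0.2045, 0.1727, 0.2479, 0.2486).
x̄_st = Σ Wₕ·x̄ₕ = 0.1262·23.45 + 0.2045·85.41 + 0.1727·34.19 + 0.2479·88.60 + 0.2486·116.43 ≈ 77.2459...
→ 77.25.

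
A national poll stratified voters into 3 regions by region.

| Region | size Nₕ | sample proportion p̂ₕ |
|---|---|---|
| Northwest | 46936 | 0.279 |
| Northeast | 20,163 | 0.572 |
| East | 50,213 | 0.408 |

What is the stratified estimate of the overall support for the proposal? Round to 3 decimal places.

Wₕ = Nₕ/N with N = 117312: 0.4001, 0.1719, 0.4280.
p̂_st = 0.4001·0.279 + 0.1719·0.572 + 0.4280·0.408 ≈ 0.38458... → 0.385.

0.385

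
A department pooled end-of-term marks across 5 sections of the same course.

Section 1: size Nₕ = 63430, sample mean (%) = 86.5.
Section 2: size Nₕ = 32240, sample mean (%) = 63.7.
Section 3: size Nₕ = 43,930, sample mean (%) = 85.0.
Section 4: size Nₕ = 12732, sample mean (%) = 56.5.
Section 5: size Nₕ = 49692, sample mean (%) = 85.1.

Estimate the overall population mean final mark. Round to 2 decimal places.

80.30

N = 63430 + 32240 + 43930 + 12732 + 49692 = 202024.
Weight each subgroup mean by Nₕ/N and sum.
Σ Nₕx̄ₕ = 63430·86.5 + 32240·63.7 + 43930·85.0 + 12732·56.5 + 49692·85.1 = 5486695 + 2053688 + 3734050 + 719358 + 4228789.2 = 16222580.2.
Divide by N: 16222580.2 / 202024 = 80.3003... → 80.30.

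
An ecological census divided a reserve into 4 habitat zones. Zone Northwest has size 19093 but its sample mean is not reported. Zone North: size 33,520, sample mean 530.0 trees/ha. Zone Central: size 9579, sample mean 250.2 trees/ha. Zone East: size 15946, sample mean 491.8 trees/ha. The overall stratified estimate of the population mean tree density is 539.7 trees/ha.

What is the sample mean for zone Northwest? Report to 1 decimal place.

742.0

N = 19093 + 33520 + 9579 + 15946 = 78138.
Overall total = μ·N = 539.7·78138 = 42171078.6.
Subtract the known strata: 33520·530.0 + 9579·250.2 + 15946·491.8 = 28004508.6.
Remaining total for zone Northwest: 42171078.6 − 28004508.6 = 14166570.
Divide by its size: 14166570 / 19093 = 741.977... → 742.0.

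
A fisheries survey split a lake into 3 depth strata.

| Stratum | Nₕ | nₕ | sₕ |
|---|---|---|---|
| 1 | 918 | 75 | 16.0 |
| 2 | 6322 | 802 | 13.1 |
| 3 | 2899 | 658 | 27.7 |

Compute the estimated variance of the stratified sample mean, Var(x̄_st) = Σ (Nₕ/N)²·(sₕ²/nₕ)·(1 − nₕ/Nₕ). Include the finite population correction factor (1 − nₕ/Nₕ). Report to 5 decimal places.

0.17203

N = 10139. Term for each stratum: Wₕ²sₕ²/nₕ·(1−nₕ/Nₕ).
Var(x̄_st) = 0.02569560 + 0.07263928 + 0.07369423 = 0.17202911 → 0.17203.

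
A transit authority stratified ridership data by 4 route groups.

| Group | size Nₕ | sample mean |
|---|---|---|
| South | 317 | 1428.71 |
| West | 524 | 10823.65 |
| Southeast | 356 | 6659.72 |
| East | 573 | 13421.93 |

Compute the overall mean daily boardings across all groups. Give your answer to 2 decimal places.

9144.70

N = 1770; weights Wₕ = Nₕ/N = (0.1791, 0.2960, 0.2011, 0.3237).
x̄_st = Σ Wₕ·x̄ₕ = 0.1791·1428.71 + 0.2960·10823.65 + 0.2011·6659.72 + 0.3237·13421.93 ≈ 9144.7005...
→ 9144.70.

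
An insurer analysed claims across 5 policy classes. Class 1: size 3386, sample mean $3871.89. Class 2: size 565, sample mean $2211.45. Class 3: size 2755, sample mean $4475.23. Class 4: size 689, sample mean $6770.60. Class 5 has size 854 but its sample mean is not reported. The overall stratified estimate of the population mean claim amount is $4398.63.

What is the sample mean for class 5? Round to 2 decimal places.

5773.31

Σ Nₕx̄ₕ = N·μ, so 854·x̄_5 = 8249·4398.63 − (3386·3871.89 + 565·2211.45 + 2755·4475.23 + 689·6770.60).
= 36284298.87 − 31353890.84 = 4930408.03.
x̄_5 = 4930408.03 / 854 = 5773.3115... → 5773.31.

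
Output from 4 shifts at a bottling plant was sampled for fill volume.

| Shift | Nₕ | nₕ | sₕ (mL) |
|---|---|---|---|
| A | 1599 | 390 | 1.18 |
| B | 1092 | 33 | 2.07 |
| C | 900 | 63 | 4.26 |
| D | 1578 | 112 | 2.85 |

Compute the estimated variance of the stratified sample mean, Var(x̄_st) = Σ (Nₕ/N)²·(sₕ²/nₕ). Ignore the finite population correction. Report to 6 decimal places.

0.021628

N = 5169. Term for each stratum: Wₕ²sₕ²/nₕ.
Var(x̄_st) = 0.000341651 + 0.005795074 + 0.008732741 + 0.006758847 = 0.021628314 → 0.021628.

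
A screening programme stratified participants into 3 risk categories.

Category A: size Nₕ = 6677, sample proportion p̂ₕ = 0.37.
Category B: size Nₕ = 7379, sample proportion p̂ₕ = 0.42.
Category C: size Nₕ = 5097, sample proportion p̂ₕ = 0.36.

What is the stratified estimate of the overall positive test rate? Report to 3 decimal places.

Wₕ = Nₕ/N with N = 19153: 0.3486, 0.3853, 0.2661.
p̂_st = 0.3486·0.37 + 0.3853·0.42 + 0.2661·0.36 ≈ 0.38660... → 0.387.

0.387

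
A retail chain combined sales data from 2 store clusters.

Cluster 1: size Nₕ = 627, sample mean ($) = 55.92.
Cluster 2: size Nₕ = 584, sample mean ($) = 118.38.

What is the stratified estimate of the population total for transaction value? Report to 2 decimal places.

104195.76

1: 627·55.92 = 35061.84
2: 584·118.38 = 69133.92
τ̂ = Σ Nₕx̄ₕ = 104195.76.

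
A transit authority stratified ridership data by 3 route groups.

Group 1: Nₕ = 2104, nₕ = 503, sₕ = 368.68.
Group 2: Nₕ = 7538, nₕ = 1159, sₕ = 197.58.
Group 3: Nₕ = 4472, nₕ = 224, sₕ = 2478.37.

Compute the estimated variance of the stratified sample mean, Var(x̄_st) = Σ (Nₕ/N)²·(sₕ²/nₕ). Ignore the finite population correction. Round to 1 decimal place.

2768.5

N = 14114; Wₕ = Nₕ/N.
group 1: (2104/14114)²·368.68²/503 = 6.0051
group 2: (7538/14114)²·197.58²/1159 = 9.6076
group 3: (4472/14114)²·2478.37²/224 = 2752.8822
Sum = 2768.4950 → 2768.5.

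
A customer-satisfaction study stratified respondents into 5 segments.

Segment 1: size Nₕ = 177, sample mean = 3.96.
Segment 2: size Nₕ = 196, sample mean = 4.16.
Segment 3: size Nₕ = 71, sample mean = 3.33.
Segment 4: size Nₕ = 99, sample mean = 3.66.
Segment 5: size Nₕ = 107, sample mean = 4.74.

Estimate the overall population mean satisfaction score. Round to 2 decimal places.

4.03

N = 177 + 196 + 71 + 99 + 107 = 650.
The stratified mean weights each stratum mean by its population share Nₕ/N.
Σ Nₕx̄ₕ = 177·3.96 + 196·4.16 + 71·3.33 + 99·3.66 + 107·4.74 = 700.92 + 815.36 + 236.43 + 362.34 + 507.18 = 2622.23.
Divide by N: 2622.23 / 650 = 4.0342 → 4.03.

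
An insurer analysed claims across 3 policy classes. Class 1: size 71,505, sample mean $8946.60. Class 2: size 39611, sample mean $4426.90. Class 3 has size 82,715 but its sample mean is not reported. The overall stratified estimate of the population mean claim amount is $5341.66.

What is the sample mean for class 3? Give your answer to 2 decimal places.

2663.35

Σ Nₕx̄ₕ = N·μ, so 82715·x̄_3 = 193831·5341.66 − (71505·8946.60 + 39611·4426.90).
= 1035379299.46 − 815080568.9 = 220298730.56.
x̄_3 = 220298730.56 / 82715 = 2663.3468... → 2663.35.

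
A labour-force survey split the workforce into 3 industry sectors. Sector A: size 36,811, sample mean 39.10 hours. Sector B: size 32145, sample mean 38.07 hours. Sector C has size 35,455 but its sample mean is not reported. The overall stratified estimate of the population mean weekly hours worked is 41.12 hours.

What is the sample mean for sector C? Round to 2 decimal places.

45.98

N = 36811 + 32145 + 35455 = 104411.
Overall total = μ·N = 41.12·104411 = 4293380.32.
Subtract the known strata: 36811·39.10 + 32145·38.07 = 2663070.25.
Remaining total for sector C: 4293380.32 − 2663070.25 = 1630310.07.
Divide by its size: 1630310.07 / 35455 = 45.9825... → 45.98.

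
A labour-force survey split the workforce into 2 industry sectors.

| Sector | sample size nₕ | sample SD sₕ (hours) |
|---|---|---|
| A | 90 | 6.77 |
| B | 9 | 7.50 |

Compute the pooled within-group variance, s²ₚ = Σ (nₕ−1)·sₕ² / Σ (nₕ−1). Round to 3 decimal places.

46.692

A: (90−1)·6.77² = 89·45.8329 = 4079.1281
B: (9−1)·7.50² = 8·56.25 = 450
Numerator = 4529.1281; denominator = Σ(nₕ−1) = 97.
s²ₚ = 4529.1281/97 = 46.69204... → 46.692.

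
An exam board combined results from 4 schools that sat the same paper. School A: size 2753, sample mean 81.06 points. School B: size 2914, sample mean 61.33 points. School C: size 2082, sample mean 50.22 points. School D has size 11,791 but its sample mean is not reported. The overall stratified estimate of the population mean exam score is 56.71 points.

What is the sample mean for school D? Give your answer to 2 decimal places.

N = 2753 + 2914 + 2082 + 11791 = 19540.
Overall total = μ·N = 56.71·19540 = 1108113.4.
Subtract the known strata: 2753·81.06 + 2914·61.33 + 2082·50.22 = 506431.84.
Remaining total for school D: 1108113.4 − 506431.84 = 601681.56.
Divide by its size: 601681.56 / 11791 = 51.0289... → 51.03.

51.03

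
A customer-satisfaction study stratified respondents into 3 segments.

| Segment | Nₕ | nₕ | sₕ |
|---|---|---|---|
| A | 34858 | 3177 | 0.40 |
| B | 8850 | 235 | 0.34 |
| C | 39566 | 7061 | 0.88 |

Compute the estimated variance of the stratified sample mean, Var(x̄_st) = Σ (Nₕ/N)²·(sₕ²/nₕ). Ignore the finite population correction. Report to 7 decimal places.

0.0000391

N = 83274. Term for each stratum: Wₕ²sₕ²/nₕ.
Var(x̄_st) = 0.0000088245 + 0.0000055559 + 0.0000247585 = 0.0000391389 → 0.0000391.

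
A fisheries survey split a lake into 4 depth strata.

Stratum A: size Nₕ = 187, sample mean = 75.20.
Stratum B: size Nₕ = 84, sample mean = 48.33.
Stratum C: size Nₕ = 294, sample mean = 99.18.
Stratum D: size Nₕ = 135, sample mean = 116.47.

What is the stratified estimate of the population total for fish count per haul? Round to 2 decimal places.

Estimate total by summing Nₕ·x̄ₕ over strata.
187·75.20 + 84·48.33 + 294·99.18 + 135·116.47 = 14062.4 + 4059.72 + 29158.92 + 15723.45 = 63004.49.

63004.49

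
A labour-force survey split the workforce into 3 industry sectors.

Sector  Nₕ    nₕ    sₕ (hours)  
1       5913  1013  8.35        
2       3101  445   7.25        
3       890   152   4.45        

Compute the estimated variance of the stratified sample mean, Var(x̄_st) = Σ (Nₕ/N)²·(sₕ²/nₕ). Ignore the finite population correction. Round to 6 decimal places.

N = 9904; Wₕ = Nₕ/N.
sector 1: (5913/9904)²·8.35²/1013 = 0.024533415
sector 2: (3101/9904)²·7.25²/445 = 0.011579726
sector 3: (890/9904)²·4.45²/152 = 0.001052047
Sum = 0.037165187 → 0.037165.

0.037165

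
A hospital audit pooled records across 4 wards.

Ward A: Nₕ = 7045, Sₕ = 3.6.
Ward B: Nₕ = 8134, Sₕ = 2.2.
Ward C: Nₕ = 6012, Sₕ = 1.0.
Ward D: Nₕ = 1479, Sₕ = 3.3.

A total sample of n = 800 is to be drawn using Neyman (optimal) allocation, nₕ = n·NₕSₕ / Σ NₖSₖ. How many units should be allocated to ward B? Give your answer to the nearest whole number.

Σ NₕSₕ = 7045·3.6 + 8134·2.2 + 6012·1.0 + 1479·3.3 = 54149.5.
Share for B: 17894.8/54149.5 = 0.33047.
n_B = 800 × 0.33047 = 264.376... → 264.

264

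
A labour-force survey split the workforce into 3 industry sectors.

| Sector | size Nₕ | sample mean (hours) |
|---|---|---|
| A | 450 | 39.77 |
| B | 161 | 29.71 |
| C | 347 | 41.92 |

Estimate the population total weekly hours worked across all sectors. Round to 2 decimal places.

37226.05

Estimate total by summing Nₕ·x̄ₕ over strata.
450·39.77 + 161·29.71 + 347·41.92 = 17896.5 + 4783.31 + 14546.24 = 37226.05.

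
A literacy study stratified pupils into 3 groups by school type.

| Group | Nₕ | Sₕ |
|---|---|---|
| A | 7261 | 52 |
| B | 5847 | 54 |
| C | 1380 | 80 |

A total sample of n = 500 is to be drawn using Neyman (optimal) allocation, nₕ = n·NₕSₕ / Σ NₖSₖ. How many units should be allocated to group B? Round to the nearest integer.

196

Σ NₕSₕ = 7261·52 + 5847·54 + 1380·80 = 803710.
Share for B: 315738/803710 = 0.39285.
n_B = 500 × 0.39285 = 196.425... → 196.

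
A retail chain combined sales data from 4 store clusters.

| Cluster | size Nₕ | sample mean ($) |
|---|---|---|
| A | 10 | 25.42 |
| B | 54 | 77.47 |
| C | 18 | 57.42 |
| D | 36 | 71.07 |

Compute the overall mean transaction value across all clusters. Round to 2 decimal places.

68.05

x̄_st = (Σ Nₕx̄ₕ) / (Σ Nₕ) = (10·25.42 + 54·77.47 + 18·57.42 + 36·71.07) / 118
= 8029.66 / 118 = 68.0480... → 68.05.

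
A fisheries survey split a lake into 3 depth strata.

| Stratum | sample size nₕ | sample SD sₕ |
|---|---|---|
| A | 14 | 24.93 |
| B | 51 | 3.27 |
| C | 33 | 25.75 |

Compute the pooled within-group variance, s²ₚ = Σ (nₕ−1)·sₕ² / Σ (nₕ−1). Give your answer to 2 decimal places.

314.02

Degrees of freedom: 13 + 50 + 32 = 95.
Σ(nₕ−1)sₕ² = 13·621.5049 + 50·10.6929 + 32·663.0625 = 29832.2087.
s²ₚ = 29832.2087 / 95 = 314.0232... → 314.02.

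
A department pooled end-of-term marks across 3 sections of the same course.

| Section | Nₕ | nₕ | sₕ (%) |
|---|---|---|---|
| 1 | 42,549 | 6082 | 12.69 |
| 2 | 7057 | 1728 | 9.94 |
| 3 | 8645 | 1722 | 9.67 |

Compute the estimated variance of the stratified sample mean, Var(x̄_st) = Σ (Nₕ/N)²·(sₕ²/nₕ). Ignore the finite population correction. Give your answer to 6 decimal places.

0.016162

N = 58251. Term for each stratum: Wₕ²sₕ²/nₕ.
Var(x̄_st) = 0.014126962 + 0.000839194 + 0.001196033 = 0.016162189 → 0.016162.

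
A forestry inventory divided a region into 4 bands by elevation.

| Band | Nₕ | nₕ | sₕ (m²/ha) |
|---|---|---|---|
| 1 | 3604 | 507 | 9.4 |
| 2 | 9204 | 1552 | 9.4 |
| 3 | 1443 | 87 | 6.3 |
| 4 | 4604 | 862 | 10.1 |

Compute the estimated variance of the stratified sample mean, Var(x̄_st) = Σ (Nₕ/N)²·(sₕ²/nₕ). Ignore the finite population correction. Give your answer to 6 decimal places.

N = 18855; Wₕ = Nₕ/N.
band 1: (3604/18855)²·9.4²/507 = 0.006367431
band 2: (9204/18855)²·9.4²/1552 = 0.013566385
band 3: (1443/18855)²·6.3²/87 = 0.002672031
band 4: (4604/18855)²·10.1²/862 = 0.007055910
Sum = 0.029661757 → 0.029662.

0.029662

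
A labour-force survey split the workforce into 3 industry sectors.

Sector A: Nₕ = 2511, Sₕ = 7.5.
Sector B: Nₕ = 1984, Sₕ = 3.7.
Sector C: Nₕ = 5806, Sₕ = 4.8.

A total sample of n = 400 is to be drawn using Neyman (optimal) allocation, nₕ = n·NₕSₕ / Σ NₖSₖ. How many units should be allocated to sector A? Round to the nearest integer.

139

Σ NₕSₕ = 2511·7.5 + 1984·3.7 + 5806·4.8 = 54042.1.
Share for A: 18832.5/54042.1 = 0.34848.
n_A = 400 × 0.34848 = 139.391... → 139.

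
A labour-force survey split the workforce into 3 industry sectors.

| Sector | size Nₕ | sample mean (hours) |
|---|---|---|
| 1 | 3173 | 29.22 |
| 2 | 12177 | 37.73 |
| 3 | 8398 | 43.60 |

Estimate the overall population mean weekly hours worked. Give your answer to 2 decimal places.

x̄_st = (Σ Nₕx̄ₕ) / (Σ Nₕ) = (3173·29.22 + 12177·37.73 + 8398·43.60) / 23748
= 918306.07 / 23748 = 38.6688... → 38.67.

38.67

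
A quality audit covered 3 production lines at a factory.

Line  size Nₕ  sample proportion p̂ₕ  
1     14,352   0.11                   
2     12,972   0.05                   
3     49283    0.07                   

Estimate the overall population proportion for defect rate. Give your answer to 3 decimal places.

0.074

N = 14352 + 12972 + 49283 = 76607.
Overall proportion = Σ (Nₕ/N)·p̂ₕ.
Σ Nₕp̂ₕ = 1578.72 + 648.6 + 3449.81 = 5677.13.
5677.13 / 76607 = 0.07411... → 0.074.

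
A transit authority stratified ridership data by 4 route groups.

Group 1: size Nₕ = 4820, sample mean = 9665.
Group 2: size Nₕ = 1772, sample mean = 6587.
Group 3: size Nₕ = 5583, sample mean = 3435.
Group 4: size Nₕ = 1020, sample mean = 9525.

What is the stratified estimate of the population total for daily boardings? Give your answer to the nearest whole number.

1: 4820·9665 = 46585300
2: 1772·6587 = 11672164
3: 5583·3435 = 19177605
4: 1020·9525 = 9715500
τ̂ = Σ Nₕx̄ₕ = 87150569.

87150569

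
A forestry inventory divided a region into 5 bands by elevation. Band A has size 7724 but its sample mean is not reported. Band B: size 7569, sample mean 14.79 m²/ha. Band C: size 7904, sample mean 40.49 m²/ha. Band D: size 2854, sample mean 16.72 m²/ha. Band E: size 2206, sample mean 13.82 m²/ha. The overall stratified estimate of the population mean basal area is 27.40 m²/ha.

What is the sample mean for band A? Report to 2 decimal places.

Σ Nₕx̄ₕ = N·μ, so 7724·x̄_A = 28257·27.40 − (7569·14.79 + 7904·40.49 + 2854·16.72 + 2206·13.82).
= 774241.8 − 510184.27 = 264057.53.
x̄_A = 264057.53 / 7724 = 34.1866... → 34.19.

34.19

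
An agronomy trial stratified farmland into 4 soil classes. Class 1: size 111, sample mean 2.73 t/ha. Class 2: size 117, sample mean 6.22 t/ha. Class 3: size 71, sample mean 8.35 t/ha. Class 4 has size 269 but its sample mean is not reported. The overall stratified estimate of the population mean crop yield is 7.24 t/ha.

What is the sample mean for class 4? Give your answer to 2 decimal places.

9.25

Σ Nₕx̄ₕ = N·μ, so 269·x̄_4 = 568·7.24 − (111·2.73 + 117·6.22 + 71·8.35).
= 4112.32 − 1623.62 = 2488.7.
x̄_4 = 2488.7 / 269 = 9.2517... → 9.25.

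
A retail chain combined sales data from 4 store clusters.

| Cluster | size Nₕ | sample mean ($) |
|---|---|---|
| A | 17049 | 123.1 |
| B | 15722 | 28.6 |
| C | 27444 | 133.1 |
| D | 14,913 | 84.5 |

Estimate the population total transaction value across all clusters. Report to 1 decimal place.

7461326.0

Estimate total by summing Nₕ·x̄ₕ over strata.
17049·123.1 + 15722·28.6 + 27444·133.1 + 14913·84.5 = 2098731.9 + 449649.2 + 3652796.4 + 1260148.5 = 7461326.0.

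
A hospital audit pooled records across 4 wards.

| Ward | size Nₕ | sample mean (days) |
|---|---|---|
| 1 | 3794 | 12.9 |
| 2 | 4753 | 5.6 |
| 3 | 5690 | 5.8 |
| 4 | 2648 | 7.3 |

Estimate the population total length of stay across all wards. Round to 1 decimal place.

Population total = Σ Nₕ·x̄ₕ (each stratum's size times its mean).
3794·12.9 + 4753·5.6 + 5690·5.8 + 2648·7.3 = 48942.6 + 26616.8 + 33002 + 19330.4 = 127891.8.

127891.8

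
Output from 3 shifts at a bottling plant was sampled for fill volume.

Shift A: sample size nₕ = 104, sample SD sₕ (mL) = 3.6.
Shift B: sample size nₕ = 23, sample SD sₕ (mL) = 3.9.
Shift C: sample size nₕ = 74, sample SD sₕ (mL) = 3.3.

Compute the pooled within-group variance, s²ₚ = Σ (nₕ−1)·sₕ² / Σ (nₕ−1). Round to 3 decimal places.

Degrees of freedom: 103 + 22 + 73 = 198.
Σ(nₕ−1)sₕ² = 103·12.96 + 22·15.21 + 73·10.89 = 2464.47.
s²ₚ = 2464.47 / 198 = 12.44682... → 12.447.

12.447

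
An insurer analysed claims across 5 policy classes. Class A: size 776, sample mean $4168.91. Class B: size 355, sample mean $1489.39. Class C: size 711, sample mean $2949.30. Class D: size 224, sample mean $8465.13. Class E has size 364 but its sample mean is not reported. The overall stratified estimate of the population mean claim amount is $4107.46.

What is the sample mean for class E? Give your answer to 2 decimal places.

6110.38

N = 776 + 355 + 711 + 224 + 364 = 2430.
Overall total = μ·N = 4107.46·2430 = 9981127.8.
Subtract the known strata: 776·4168.91 + 355·1489.39 + 711·2949.30 + 224·8465.13 = 7756949.03.
Remaining total for class E: 9981127.8 − 7756949.03 = 2224178.77.
Divide by its size: 2224178.77 / 364 = 6110.3812... → 6110.38.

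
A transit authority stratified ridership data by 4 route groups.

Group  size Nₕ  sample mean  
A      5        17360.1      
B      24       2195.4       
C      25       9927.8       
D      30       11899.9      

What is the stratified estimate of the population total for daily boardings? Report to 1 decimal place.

A: 5·17360.1 = 86800.5
B: 24·2195.4 = 52689.6
C: 25·9927.8 = 248195
D: 30·11899.9 = 356997
τ̂ = Σ Nₕx̄ₕ = 744682.1.

744682.1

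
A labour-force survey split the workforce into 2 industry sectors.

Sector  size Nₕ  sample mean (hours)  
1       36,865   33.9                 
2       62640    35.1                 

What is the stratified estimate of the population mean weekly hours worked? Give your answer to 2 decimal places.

34.66

x̄_st = (Σ Nₕx̄ₕ) / (Σ Nₕ) = (36865·33.9 + 62640·35.1) / 99505
= 3448387.5 / 99505 = 34.6554... → 34.66.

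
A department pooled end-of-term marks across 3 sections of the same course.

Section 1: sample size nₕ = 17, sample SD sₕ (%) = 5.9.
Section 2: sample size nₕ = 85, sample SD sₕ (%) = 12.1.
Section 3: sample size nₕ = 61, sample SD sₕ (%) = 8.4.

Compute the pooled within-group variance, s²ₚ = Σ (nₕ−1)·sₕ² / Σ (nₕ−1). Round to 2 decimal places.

106.81

Degrees of freedom: 16 + 84 + 60 = 160.
Σ(nₕ−1)sₕ² = 16·34.81 + 84·146.41 + 60·70.56 = 17089.
s²ₚ = 17089 / 160 = 106.8063... → 106.81.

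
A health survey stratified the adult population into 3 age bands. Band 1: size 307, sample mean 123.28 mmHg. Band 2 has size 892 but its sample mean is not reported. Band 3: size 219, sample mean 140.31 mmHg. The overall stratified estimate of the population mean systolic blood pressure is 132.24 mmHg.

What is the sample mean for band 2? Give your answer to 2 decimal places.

N = 307 + 892 + 219 = 1418.
Overall total = μ·N = 132.24·1418 = 187516.32.
Subtract the known strata: 307·123.28 + 219·140.31 = 68574.85.
Remaining total for band 2: 187516.32 − 68574.85 = 118941.47.
Divide by its size: 118941.47 / 892 = 133.3425... → 133.34.

133.34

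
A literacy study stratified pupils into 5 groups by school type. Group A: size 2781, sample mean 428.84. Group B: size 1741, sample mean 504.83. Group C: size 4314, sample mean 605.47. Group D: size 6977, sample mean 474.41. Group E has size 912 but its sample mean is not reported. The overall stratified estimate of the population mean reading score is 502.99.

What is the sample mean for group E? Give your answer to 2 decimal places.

N = 2781 + 1741 + 4314 + 6977 + 912 = 16725.
Overall total = μ·N = 502.99·16725 = 8412507.75.
Subtract the known strata: 2781·428.84 + 1741·504.83 + 4314·605.47 + 6977·474.41 = 7993469.22.
Remaining total for group E: 8412507.75 − 7993469.22 = 419038.53.
Divide by its size: 419038.53 / 912 = 459.4721... → 459.47.

459.47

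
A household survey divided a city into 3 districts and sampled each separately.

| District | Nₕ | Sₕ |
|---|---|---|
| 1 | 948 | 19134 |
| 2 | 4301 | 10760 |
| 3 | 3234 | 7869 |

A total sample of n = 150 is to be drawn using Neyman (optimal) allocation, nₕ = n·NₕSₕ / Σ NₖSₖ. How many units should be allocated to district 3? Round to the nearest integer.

42

Σ NₕSₕ = 948·19134 + 4301·10760 + 3234·7869 = 89866138.
Share for 3: 25448346/89866138 = 0.28318.
n_3 = 150 × 0.28318 = 42.477... → 42.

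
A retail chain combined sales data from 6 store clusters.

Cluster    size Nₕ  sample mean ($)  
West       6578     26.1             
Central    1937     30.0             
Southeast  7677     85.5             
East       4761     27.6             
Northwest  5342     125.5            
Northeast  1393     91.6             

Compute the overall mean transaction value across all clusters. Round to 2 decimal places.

N = 6578 + 1937 + 7677 + 4761 + 5342 + 1393 = 27688.
Overall mean = Σ (Nₕ/N)·x̄ₕ — weight by population share, not a simple average.
Σ Nₕx̄ₕ = 6578·26.1 + 1937·30.0 + 7677·85.5 + 4761·27.6 + 5342·125.5 + 1393·91.6 = 171685.8 + 58110 + 656383.5 + 131403.6 + 670421 + 127598.8 = 1815602.7.
Divide by N: 1815602.7 / 27688 = 65.5736... → 65.57.

65.57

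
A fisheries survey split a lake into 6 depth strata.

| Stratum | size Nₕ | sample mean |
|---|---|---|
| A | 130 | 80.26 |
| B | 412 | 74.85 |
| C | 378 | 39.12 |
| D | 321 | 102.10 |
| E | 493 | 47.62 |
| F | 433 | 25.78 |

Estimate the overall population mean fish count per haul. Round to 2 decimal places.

56.98

x̄_st = (Σ Nₕx̄ₕ) / (Σ Nₕ) = (130·80.26 + 412·74.85 + 378·39.12 + 321·102.10 + 493·47.62 + 433·25.78) / 2167
= 123472.86 / 2167 = 56.9787... → 56.98.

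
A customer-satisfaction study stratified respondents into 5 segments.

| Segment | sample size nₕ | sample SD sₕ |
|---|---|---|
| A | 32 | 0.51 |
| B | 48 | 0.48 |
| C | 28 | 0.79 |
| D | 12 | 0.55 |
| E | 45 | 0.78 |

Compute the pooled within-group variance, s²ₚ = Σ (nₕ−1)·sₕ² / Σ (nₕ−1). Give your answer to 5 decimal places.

A: (32−1)·0.51² = 31·0.2601 = 8.0631
B: (48−1)·0.48² = 47·0.2304 = 10.8288
C: (28−1)·0.79² = 27·0.6241 = 16.8507
D: (12−1)·0.55² = 11·0.3025 = 3.3275
E: (45−1)·0.78² = 44·0.6084 = 26.7696
Numerator = 65.8397; denominator = Σ(nₕ−1) = 160.
s²ₚ = 65.8397/160 = 0.4114981... → 0.41150.

0.41150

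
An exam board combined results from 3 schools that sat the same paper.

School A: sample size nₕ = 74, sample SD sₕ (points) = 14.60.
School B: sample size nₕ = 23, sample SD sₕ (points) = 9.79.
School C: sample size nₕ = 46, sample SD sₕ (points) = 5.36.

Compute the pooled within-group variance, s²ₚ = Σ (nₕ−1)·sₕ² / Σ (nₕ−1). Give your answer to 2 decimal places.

135.44

A: (74−1)·14.60² = 73·213.16 = 15560.68
B: (23−1)·9.79² = 22·95.8441 = 2108.5702
C: (46−1)·5.36² = 45·28.7296 = 1292.832
Numerator = 18962.0822; denominator = Σ(nₕ−1) = 140.
s²ₚ = 18962.0822/140 = 135.4434... → 135.44.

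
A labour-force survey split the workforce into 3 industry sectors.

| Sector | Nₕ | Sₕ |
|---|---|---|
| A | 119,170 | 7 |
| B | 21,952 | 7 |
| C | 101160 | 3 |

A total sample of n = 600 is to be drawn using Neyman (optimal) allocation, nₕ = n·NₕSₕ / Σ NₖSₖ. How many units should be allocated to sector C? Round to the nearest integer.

141

A: NₕSₕ = 119170·7 = 834190
B: NₕSₕ = 21952·7 = 153664
C: NₕSₕ = 101160·3 = 303480
Σ NₕSₕ = 1291334.
n_C = 600·303480/1291334 = 141.008... → 141.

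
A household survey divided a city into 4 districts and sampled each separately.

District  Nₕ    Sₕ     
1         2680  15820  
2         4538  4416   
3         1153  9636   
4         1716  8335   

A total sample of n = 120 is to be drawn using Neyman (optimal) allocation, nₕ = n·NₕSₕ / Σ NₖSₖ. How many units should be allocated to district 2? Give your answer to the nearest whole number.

27

1: NₕSₕ = 2680·15820 = 42397600
2: NₕSₕ = 4538·4416 = 20039808
3: NₕSₕ = 1153·9636 = 11110308
4: NₕSₕ = 1716·8335 = 14302860
Σ NₕSₕ = 87850576.
n_2 = 120·20039808/87850576 = 27.373... → 27.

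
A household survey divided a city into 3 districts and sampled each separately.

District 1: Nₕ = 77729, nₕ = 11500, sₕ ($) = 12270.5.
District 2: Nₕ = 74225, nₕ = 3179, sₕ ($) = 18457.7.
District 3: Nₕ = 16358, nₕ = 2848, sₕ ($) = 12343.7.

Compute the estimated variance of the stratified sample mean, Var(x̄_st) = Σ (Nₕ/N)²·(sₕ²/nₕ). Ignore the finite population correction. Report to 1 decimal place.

N = 168312; Wₕ = Nₕ/N.
district 1: (77729/168312)²·12270.5²/11500 = 2792.3039
district 2: (74225/168312)²·18457.7²/3179 = 20841.7839
district 3: (16358/168312)²·12343.7²/2848 = 505.3369
Sum = 24139.4247 → 24139.4.

24139.4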